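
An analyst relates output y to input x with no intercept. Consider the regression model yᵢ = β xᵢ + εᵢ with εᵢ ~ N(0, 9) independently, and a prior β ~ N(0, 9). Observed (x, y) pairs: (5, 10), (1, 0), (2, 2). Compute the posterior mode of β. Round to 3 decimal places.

log p(β | y) = −Σ(yᵢ − βxᵢ)²/(2·9) − β²/(2·9) + const.
Setting the derivative to zero: Σxᵢ(yᵢ − βxᵢ)/9 − β/9 = 0, so β = Σxᵢyᵢ / (Σxᵢ² + σ²/τ²).
Σxᵢyᵢ = 5·10 + 1·0 + 2·2 = 54; Σxᵢ² = 30; σ²/τ² = 1.
β̂_MAP = 54 / (30 + 1) = 54/31 ≈ 1.742.

β̂_MAP = 1.742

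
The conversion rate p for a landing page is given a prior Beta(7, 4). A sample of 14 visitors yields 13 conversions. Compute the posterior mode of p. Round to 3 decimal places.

Prior: Beta(7, 4).
Data: 13 successes in 14 trials. The binomial likelihood contributes p^13(1−p)^1, so the posterior is Beta(7+13, 4+1) = Beta(20, 5).
For Beta(a, b) with a, b > 1 the mode is (a−1)/(a+b−2) = 19/23 ≈ 0.826.

p̂_MAP = 0.826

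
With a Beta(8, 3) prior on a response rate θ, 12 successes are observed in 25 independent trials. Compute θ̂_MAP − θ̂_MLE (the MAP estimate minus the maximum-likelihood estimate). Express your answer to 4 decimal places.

MAP − MLE = 0.0788

Posterior is Beta(20, 16); MAP = (20−1)/(36−2) = 19/34 ≈ 0.55882.
MLE ignores the prior: θ̂_MLE = k/n = 12/25 ≈ 0.48000.
Difference = 19/34 − 12/25 = 67/850 ≈ 0.0788.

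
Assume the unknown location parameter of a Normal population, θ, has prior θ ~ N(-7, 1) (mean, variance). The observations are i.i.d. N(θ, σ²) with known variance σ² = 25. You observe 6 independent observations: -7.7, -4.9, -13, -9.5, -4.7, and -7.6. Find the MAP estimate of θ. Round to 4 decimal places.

n = 6; x̄ = ((-7.7) + (-4.9) + (-13) + (-9.5) + (-4.7) + (-7.6))/6 = -47.4/6 = -7.9.
For a Normal prior and Normal likelihood with known variance, the posterior is Normal; its mode equals its mean, the precision-weighted average.
Prior precision 1/σ₀² = 1/1 = 1; data precision n/σ² = 6/25 = 0.24.
θ̂ = (1·(-7) + 0.24·(-7.9)) / (1 + 0.24) = (-8.896)/1.24 = -1112/155 ≈ -7.1742.

θ̂_MAP = -7.1742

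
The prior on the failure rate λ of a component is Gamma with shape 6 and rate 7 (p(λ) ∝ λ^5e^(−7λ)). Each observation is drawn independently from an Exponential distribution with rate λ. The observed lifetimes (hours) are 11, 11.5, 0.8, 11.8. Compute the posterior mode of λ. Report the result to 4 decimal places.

The Exponential(rate=λ) likelihood is ∝ λ^n e^(−λΣtᵢ). Here n = 4 and Σtᵢ = 11 + 11.5 + 0.8 + 11.8 = 35.1.
Posterior ∝ λ^5e^(−7λ) · λ^4e^(−35.1λ) = λ^9e^(−42.1λ), i.e. Gamma(10, 42.1).
Mode = (a−1)/b = 9/42.1 ≈ 0.2138.

λ̂_MAP = 0.2138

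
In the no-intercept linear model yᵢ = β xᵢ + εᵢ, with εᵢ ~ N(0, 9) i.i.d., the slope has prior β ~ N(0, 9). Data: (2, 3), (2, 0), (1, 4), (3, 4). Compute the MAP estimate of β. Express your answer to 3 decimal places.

β̂_MAP = 1.158

log p(β | y) = −Σ(yᵢ − βxᵢ)²/(2·9) − β²/(2·9) + const.
Setting the derivative to zero: Σxᵢ(yᵢ − βxᵢ)/9 − β/9 = 0, so β = Σxᵢyᵢ / (Σxᵢ² + σ²/τ²).
Σxᵢyᵢ = 2·3 + 2·0 + 1·4 + 3·4 = 22; Σxᵢ² = 18; σ²/τ² = 1.
β̂_MAP = 22 / (18 + 1) = 22/19 ≈ 1.158.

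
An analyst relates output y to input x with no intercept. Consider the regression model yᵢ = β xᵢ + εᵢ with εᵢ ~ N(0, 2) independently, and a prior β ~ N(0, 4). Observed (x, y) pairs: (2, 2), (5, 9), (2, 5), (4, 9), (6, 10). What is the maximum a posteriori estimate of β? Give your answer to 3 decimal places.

β̂_MAP = 1.813

log p(β | y) = −Σ(yᵢ − βxᵢ)²/(2·2) − β²/(2·4) + const.
Setting the derivative to zero: Σxᵢ(yᵢ − βxᵢ)/2 − β/4 = 0, so β = Σxᵢyᵢ / (Σxᵢ² + σ²/τ²).
Σxᵢyᵢ = 2·2 + 5·9 + 2·5 + 4·9 + 6·10 = 155; Σxᵢ² = 85; σ²/τ² = 0.5.
β̂_MAP = 155 / (85 + 0.5) = 155/85.5 ≈ 1.813.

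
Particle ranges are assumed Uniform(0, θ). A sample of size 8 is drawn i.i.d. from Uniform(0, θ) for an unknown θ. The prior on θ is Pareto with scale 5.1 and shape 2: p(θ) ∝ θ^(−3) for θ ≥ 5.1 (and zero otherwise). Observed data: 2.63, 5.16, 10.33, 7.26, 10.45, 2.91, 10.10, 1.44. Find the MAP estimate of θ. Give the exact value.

θ̂_MAP = 10.45

The Uniform(0, θ) likelihood is θ^(−n) for θ ≥ max(xᵢ), zero otherwise. Here max(xᵢ) = 10.45.
Posterior ∝ θ^(−3) · θ^(−8) = θ^(−11) on θ ≥ max(5.1, 10.45) = 10.45.
This density is strictly decreasing in θ, so the posterior mode lies at the lower boundary of the support.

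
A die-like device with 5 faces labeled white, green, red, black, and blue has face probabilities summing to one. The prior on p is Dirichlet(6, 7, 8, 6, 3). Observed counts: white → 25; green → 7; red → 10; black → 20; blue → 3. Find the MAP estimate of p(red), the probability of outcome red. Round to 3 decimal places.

MAP estimate of p(red) = 0.189

The posterior is Dirichlet(αᵢ + nᵢ) = Dirichlet(31, 14, 18, 26, 6).
For a Dirichlet(a₁,…,a_K) with all aᵢ > 1, the mode has j-th component (aⱼ − 1)/(Σaᵢ − K).
Here Σaᵢ = 95 and K = 5, so p(red) = (18 − 1)/(95 − 5) = 17/90 ≈ 0.189.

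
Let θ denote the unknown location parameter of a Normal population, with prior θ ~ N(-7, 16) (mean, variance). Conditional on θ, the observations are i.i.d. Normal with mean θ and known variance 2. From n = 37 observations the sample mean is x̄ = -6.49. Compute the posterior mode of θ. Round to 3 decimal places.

n = 37, x̄ = -6.49.
For a Normal prior and Normal likelihood with known variance, the posterior is Normal; its mode equals its mean, the precision-weighted average.
Prior precision 1/σ₀² = 1/16 = 0.0625; data precision n/σ² = 37/2 = 18.5.
θ̂ = (0.0625·(-7) + 18.5·(-6.49)) / (0.0625 + 18.5) = (-120.5025)/18.5625 = -16067/2475 ≈ -6.492.

θ̂_MAP = -6.492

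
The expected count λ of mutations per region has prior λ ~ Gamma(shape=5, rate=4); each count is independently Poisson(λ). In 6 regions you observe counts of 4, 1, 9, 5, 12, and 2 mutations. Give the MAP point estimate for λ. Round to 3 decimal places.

Σxᵢ = 4+1+9+5+12+2 = 33, with n = 6.
Posterior ∝ λ^4e^(−4λ) · λ^33e^(−6λ) = λ^37e^(−10λ), i.e. Gamma(shape=38, rate=10).
The mode of a Gamma(a, b) with a ≥ 1 (shape–rate) is (a−1)/b = 37/10 ≈ 3.700.

λ̂_MAP = 3.700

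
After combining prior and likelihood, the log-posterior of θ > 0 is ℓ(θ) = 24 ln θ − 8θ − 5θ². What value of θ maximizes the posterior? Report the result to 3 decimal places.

ℓ'(θ) = 24/θ − 8 − 10θ. Setting this to zero and multiplying by θ: 10θ² + 8θ − 24 = 0.
θ = (−8 + √(8² + 4·10·24)) / (2·10) = (−8 + √1024) / 20 = (−8 + 32)/20 = 6/5.
ℓ''(θ) = −24/θ² − 10 < 0, confirming a maximum.

θ̂_MAP = 1.200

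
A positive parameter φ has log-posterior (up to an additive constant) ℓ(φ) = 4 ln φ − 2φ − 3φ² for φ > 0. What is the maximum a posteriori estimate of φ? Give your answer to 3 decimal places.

ℓ'(φ) = 4/φ − 2 − 6φ. Setting this to zero and multiplying by φ: 6φ² + 2φ − 4 = 0.
φ = (−2 + √(2² + 4·6·4)) / (2·6) = (−2 + √100) / 12 = (−2 + 10)/12 = 2/3.
ℓ''(φ) = −4/φ² − 6 < 0, confirming a maximum.

φ̂_MAP = 0.667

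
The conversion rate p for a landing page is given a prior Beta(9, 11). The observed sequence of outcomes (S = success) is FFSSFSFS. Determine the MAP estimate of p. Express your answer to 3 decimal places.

Prior: Beta(9, 11).
Data: 4 successes in 8 trials (from the sequence). The binomial likelihood contributes p^4(1−p)^4, so the posterior is Beta(9+4, 11+4) = Beta(13, 15).
For Beta(a, b) with a, b > 1 the mode is (a−1)/(a+b−2) = 12/26 ≈ 0.462.

p̂_MAP = 0.462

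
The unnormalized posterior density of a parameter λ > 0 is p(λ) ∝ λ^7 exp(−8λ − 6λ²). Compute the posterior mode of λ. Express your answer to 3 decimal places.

ℓ'(λ) = 7/λ − 8 − 12λ. Setting this to zero and multiplying by λ: 12λ² + 8λ − 7 = 0.
λ = (−8 + √(8² + 4·12·7)) / (2·12) = (−8 + √400) / 24 = (−8 + 20)/24 = 1/2.
ℓ''(λ) = −7/λ² − 12 < 0, confirming a maximum.

λ̂_MAP = 0.500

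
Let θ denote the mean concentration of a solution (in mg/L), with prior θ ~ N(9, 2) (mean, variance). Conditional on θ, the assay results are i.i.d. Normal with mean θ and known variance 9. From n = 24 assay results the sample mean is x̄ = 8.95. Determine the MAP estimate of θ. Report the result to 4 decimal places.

n = 24, x̄ = 8.95.
For a Normal prior and Normal likelihood with known variance, the posterior is Normal; its mode equals its mean, the precision-weighted average.
Prior precision 1/σ₀² = 1/2 = 0.5; data precision n/σ² = 24/9 = 8/3.
θ̂ = (0.5·9 + (8/3)·8.95) / (0.5 + 8/3) = (851/30)/(19/6) = 851/95 ≈ 8.9579.

θ̂_MAP = 8.9579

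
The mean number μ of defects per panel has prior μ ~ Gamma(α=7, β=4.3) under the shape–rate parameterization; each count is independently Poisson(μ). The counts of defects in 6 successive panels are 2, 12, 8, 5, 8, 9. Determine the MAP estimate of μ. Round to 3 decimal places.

Σxᵢ = 2+12+8+5+8+9 = 44, with n = 6.
Posterior ∝ μ^6e^(−4.3μ) · μ^44e^(−6μ) = μ^50e^(−10.3μ), i.e. Gamma(shape=51, rate=10.3).
The mode of a Gamma(a, b) with a ≥ 1 (shape–rate) is (a−1)/b = 50/10.3 ≈ 4.854.

μ̂_MAP = 4.854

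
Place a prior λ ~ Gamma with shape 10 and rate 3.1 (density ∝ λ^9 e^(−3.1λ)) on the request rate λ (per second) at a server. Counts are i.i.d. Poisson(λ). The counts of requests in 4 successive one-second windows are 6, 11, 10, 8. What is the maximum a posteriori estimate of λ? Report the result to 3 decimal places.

λ̂_MAP = 6.197

Σxᵢ = 6+11+10+8 = 35, with n = 4.
Posterior ∝ λ^9e^(−3.1λ) · λ^35e^(−4λ) = λ^44e^(−7.1λ), i.e. Gamma(shape=45, rate=7.1).
The mode of a Gamma(a, b) with a ≥ 1 (shape–rate) is (a−1)/b = 44/7.1 ≈ 6.197.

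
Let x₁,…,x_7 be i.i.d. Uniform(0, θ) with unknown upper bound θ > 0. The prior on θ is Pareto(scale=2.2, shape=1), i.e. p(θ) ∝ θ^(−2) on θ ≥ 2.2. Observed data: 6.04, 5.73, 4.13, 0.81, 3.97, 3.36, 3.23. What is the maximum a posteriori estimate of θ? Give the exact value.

θ̂_MAP = 6.04

The Uniform(0, θ) likelihood is θ^(−n) for θ ≥ max(xᵢ), zero otherwise. Here max(xᵢ) = 6.04.
Posterior ∝ θ^(−2) · θ^(−7) = θ^(−9) on θ ≥ max(2.2, 6.04) = 6.04.
This density is strictly decreasing in θ, so the posterior mode lies at the lower boundary of the support.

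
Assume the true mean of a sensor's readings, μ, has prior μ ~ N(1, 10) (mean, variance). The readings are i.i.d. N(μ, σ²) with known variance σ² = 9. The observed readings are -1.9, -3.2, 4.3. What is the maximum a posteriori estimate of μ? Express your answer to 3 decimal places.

n = 3; x̄ = ((-1.9) + (-3.2) + 4.3)/3 = -0.8/3 = -4/15 ≈ -0.2667.
For a Normal prior and Normal likelihood with known variance, the posterior is Normal; its mode equals its mean, the precision-weighted average.
Prior precision 1/σ₀² = 1/10 = 0.1; data precision n/σ² = 3/9 = 1/3.
μ̂ = (0.1·1 + (1/3)·(-4/15)) / (0.1 + 1/3) = (1/90)/(13/30) = 1/39 ≈ 0.026.

μ̂_MAP = 0.026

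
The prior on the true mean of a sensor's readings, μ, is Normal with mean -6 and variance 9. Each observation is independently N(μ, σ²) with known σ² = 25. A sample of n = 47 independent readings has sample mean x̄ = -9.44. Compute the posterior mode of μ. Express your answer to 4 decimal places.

n = 47, x̄ = -9.44.
For a Normal prior and Normal likelihood with known variance, the posterior is Normal; its mode equals its mean, the precision-weighted average.
Prior precision 1/σ₀² = 1/9; data precision n/σ² = 47/25 = 1.88.
μ̂ = ((1/9)·(-6) + 1.88·(-9.44)) / (1/9 + 1.88) = (-34526/1875)/(448/225) = -51789/5600 ≈ -9.2480.

μ̂_MAP = -9.2480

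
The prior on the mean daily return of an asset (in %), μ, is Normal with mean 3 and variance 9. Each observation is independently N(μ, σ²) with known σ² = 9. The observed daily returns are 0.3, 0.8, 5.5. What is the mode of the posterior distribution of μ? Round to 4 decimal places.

μ̂_MAP = 2.4000

n = 3; x̄ = (0.3 + 0.8 + 5.5)/3 = 6.6/3 = 2.2.
For a Normal prior and Normal likelihood with known variance, the posterior is Normal; its mode equals its mean, the precision-weighted average.
Prior precision 1/σ₀² = 1/9; data precision n/σ² = 3/9 = 1/3.
μ̂ = ((1/9)·3 + (1/3)·2.2) / (1/9 + 1/3) = (16/15)/(4/9) = 2.4000.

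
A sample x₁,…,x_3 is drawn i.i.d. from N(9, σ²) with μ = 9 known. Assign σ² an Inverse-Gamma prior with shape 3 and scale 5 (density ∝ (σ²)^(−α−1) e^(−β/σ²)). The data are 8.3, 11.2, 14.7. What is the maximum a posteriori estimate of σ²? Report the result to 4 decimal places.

σ̂²_MAP = 4.3473

Sum of squared deviations about the known mean: SS = (8.3−9)² + (11.2−9)² + (14.7−9)² = 37.82.
The Normal likelihood contributes (σ²)^(−n/2) exp(−SS/(2σ²)), so the posterior is Inverse-Gamma(α + n/2, β + SS/2) = Inverse-Gamma(4.5, 23.91).
The mode of Inverse-Gamma(a, b) is b/(a+1) = 23.91/5.5 ≈ 4.3473.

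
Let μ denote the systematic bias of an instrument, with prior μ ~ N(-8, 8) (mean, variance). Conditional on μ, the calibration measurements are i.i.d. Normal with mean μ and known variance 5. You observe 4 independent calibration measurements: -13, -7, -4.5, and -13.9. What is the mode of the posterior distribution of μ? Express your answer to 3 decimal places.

n = 4; x̄ = ((-13) + (-7) + (-4.5) + (-13.9))/4 = -38.4/4 = -9.6.
For a Normal prior and Normal likelihood with known variance, the posterior is Normal; its mode equals its mean, the precision-weighted average.
Prior precision 1/σ₀² = 1/8 = 0.125; data precision n/σ² = 4/5 = 0.8.
μ̂ = (0.125·(-8) + 0.8·(-9.6)) / (0.125 + 0.8) = (-8.68)/0.925 = -1736/185 ≈ -9.384.

μ̂_MAP = -9.384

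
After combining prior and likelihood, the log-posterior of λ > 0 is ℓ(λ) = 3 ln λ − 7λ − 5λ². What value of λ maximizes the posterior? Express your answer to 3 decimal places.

ℓ'(λ) = 3/λ − 7 − 10λ. Setting this to zero and multiplying by λ: 10λ² + 7λ − 3 = 0.
λ = (−7 + √(7² + 4·10·3)) / (2·10) = (−7 + √169) / 20 = (−7 + 13)/20 = 3/10.
ℓ''(λ) = −3/λ² − 10 < 0, confirming a maximum.

λ̂_MAP = 0.300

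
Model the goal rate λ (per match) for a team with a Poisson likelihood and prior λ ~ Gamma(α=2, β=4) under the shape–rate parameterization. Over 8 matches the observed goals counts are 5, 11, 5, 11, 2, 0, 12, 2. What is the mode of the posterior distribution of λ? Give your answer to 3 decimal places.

Σxᵢ = 5+11+5+11+2+0+12+2 = 48, with n = 8.
Posterior ∝ λe^(−4λ) · λ^48e^(−8λ) = λ^49e^(−12λ), i.e. Gamma(shape=50, rate=12).
The mode of a Gamma(a, b) with a ≥ 1 (shape–rate) is (a−1)/b = 49/12 ≈ 4.083.

λ̂_MAP = 4.083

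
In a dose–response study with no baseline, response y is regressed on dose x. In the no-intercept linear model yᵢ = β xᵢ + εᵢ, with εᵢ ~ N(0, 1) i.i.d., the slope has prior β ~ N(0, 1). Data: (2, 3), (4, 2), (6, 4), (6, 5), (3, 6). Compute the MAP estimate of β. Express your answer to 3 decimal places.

log p(β | y) = −Σ(yᵢ − βxᵢ)²/(2·1) − β²/(2·1) + const.
Setting the derivative to zero: Σxᵢ(yᵢ − βxᵢ)/1 − β/1 = 0, so β = Σxᵢyᵢ / (Σxᵢ² + σ²/τ²).
Σxᵢyᵢ = 2·3 + 4·2 + 6·4 + 6·5 + 3·6 = 86; Σxᵢ² = 101; σ²/τ² = 1.
β̂_MAP = 86 / (101 + 1) = 86/102 ≈ 0.843.

β̂_MAP = 0.843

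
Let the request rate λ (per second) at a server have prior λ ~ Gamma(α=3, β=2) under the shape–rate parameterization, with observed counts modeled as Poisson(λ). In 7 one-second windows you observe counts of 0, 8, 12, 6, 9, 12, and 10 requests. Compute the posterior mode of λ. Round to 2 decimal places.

Σxᵢ = 0+8+12+6+9+12+10 = 57, with n = 7.
Posterior ∝ λ^2e^(−2λ) · λ^57e^(−7λ) = λ^59e^(−9λ), i.e. Gamma(shape=60, rate=9).
The mode of a Gamma(a, b) with a ≥ 1 (shape–rate) is (a−1)/b = 59/9 ≈ 6.56.

λ̂_MAP = 6.56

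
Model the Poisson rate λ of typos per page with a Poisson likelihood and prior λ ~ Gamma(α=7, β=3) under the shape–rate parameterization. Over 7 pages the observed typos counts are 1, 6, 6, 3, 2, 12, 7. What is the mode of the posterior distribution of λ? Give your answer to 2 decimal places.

Σxᵢ = 1+6+6+3+2+12+7 = 37, with n = 7.
Posterior ∝ λ^6e^(−3λ) · λ^37e^(−7λ) = λ^43e^(−10λ), i.e. Gamma(shape=44, rate=10).
The mode of a Gamma(a, b) with a ≥ 1 (shape–rate) is (a−1)/b = 43/10 ≈ 4.30.

λ̂_MAP = 4.30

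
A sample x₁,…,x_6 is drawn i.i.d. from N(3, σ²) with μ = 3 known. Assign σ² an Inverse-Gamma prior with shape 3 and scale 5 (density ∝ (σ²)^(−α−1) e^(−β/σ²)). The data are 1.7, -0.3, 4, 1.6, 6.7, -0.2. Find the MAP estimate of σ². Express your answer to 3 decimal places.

σ̂²_MAP = 3.534

Sum of squared deviations about the known mean: SS = (1.7−3)² + (-0.3−3)² + (4−3)² + (1.6−3)² + (6.7−3)² + (-0.2−3)² = 39.47.
The Normal likelihood contributes (σ²)^(−n/2) exp(−SS/(2σ²)), so the posterior is Inverse-Gamma(α + n/2, β + SS/2) = Inverse-Gamma(6, 24.735).
The mode of Inverse-Gamma(a, b) is b/(a+1) = 24.735/7 ≈ 3.534.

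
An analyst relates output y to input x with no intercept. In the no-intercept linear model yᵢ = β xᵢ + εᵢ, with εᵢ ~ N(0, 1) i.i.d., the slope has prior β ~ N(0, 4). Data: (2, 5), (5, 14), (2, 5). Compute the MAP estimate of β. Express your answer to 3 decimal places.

log p(β | y) = −Σ(yᵢ − βxᵢ)²/(2·1) − β²/(2·4) + const.
Setting the derivative to zero: Σxᵢ(yᵢ − βxᵢ)/1 − β/4 = 0, so β = Σxᵢyᵢ / (Σxᵢ² + σ²/τ²).
Σxᵢyᵢ = 2·5 + 5·14 + 2·5 = 90; Σxᵢ² = 33; σ²/τ² = 0.25.
β̂_MAP = 90 / (33 + 0.25) = 90/33.25 ≈ 2.707.

β̂_MAP = 2.707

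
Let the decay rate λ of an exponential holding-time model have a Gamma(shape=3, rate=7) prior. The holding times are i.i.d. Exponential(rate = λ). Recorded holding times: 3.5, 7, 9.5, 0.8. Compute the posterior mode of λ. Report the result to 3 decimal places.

λ̂_MAP = 0.216

The Exponential(rate=λ) likelihood is ∝ λ^n e^(−λΣtᵢ). Here n = 4 and Σtᵢ = 3.5 + 7 + 9.5 + 0.8 = 20.8.
Posterior ∝ λ^2e^(−7λ) · λ^4e^(−20.8λ) = λ^6e^(−27.8λ), i.e. Gamma(7, 27.8).
Mode = (a−1)/b = 6/27.8 ≈ 0.216.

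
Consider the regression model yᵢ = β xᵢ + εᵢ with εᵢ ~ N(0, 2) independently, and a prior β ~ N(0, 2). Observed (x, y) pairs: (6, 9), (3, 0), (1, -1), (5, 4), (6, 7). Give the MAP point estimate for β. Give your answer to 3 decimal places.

log p(β | y) = −Σ(yᵢ − βxᵢ)²/(2·2) − β²/(2·2) + const.
Setting the derivative to zero: Σxᵢ(yᵢ − βxᵢ)/2 − β/2 = 0, so β = Σxᵢyᵢ / (Σxᵢ² + σ²/τ²).
Σxᵢyᵢ = 6·9 + 3·0 + 1·(-1) + 5·4 + 6·7 = 115; Σxᵢ² = 107; σ²/τ² = 1.
β̂_MAP = 115 / (107 + 1) = 115/108 ≈ 1.065.

β̂_MAP = 1.065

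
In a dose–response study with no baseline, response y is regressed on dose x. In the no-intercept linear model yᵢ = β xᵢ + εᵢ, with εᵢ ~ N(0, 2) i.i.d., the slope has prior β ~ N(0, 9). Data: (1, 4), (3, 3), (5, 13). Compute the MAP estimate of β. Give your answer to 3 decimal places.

β̂_MAP = 2.215

log p(β | y) = −Σ(yᵢ − βxᵢ)²/(2·2) − β²/(2·9) + const.
Setting the derivative to zero: Σxᵢ(yᵢ − βxᵢ)/2 − β/9 = 0, so β = Σxᵢyᵢ / (Σxᵢ² + σ²/τ²).
Σxᵢyᵢ = 1·4 + 3·3 + 5·13 = 78; Σxᵢ² = 35; σ²/τ² = 2/9.
β̂_MAP = 78 / (35 + 2/9) = 78/(317/9) = 702/317 ≈ 2.215.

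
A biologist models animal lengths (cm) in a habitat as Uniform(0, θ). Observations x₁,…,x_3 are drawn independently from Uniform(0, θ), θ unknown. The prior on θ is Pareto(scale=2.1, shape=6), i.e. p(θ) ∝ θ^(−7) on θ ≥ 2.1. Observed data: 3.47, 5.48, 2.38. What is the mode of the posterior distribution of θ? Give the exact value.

The Uniform(0, θ) likelihood is θ^(−n) for θ ≥ max(xᵢ), zero otherwise. Here max(xᵢ) = 5.48.
Posterior ∝ θ^(−7) · θ^(−3) = θ^(−10) on θ ≥ max(2.1, 5.48) = 5.48.
This density is strictly decreasing in θ, so the posterior mode lies at the lower boundary of the support.

θ̂_MAP = 5.48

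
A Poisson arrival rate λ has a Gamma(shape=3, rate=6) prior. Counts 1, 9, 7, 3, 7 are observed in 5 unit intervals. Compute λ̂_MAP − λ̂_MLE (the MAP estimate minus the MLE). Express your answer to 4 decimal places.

Σxᵢ = 27. Posterior is Gamma(30, 11); MAP = (30−1)/11 = 29/11 ≈ 2.63636.
MLE = x̄ = 27/5 ≈ 5.40000.
Difference = 29/11 − 27/5 = -152/55 ≈ -2.7636.

MAP − MLE = -2.7636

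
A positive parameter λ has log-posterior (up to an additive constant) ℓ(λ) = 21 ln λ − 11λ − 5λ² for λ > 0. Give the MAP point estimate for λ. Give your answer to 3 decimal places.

λ̂_MAP = 1.000

ℓ'(λ) = 21/λ − 11 − 10λ. Setting this to zero and multiplying by λ: 10λ² + 11λ − 21 = 0.
λ = (−11 + √(11² + 4·10·21)) / (2·10) = (−11 + √961) / 20 = (−11 + 31)/20 = 1.
ℓ''(λ) = −21/λ² − 10 < 0, confirming a maximum.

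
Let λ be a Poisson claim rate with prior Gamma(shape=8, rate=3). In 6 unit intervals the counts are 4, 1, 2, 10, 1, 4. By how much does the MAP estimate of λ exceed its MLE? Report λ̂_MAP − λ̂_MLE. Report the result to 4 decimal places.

MAP − MLE = -0.4444

Σxᵢ = 22. Posterior is Gamma(30, 9); MAP = (30−1)/9 = 29/9 ≈ 3.22222.
MLE = x̄ = 22/6 ≈ 3.66667.
Difference = 29/9 − 22/6 = -4/9 ≈ -0.4444.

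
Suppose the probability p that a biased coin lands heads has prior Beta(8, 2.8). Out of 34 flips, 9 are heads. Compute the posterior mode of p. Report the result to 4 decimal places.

p̂_MAP = 0.3738

Prior: Beta(8, 2.8).
Data: 9 successes in 34 trials. The binomial likelihood contributes p^9(1−p)^25, so the posterior is Beta(8+9, 2.8+25) = Beta(17, 27.8).
For Beta(a, b) with a, b > 1 the mode is (a−1)/(a+b−2) = 16/42.8 ≈ 0.3738.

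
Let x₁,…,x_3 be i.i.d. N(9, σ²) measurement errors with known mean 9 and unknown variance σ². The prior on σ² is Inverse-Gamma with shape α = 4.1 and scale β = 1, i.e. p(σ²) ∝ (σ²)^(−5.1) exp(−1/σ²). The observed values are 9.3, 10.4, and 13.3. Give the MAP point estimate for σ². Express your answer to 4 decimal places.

σ̂²_MAP = 1.7076

Sum of squared deviations about the known mean: SS = (9.3−9)² + (10.4−9)² + (13.3−9)² = 20.54.
The Normal likelihood contributes (σ²)^(−n/2) exp(−SS/(2σ²)), so the posterior is Inverse-Gamma(α + n/2, β + SS/2) = Inverse-Gamma(5.6, 11.27).
The mode of Inverse-Gamma(a, b) is b/(a+1) = 11.27/6.6 ≈ 1.7076.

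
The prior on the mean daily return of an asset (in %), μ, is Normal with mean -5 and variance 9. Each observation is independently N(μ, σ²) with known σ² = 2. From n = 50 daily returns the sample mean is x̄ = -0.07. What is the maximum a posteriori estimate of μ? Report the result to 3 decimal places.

n = 50, x̄ = -0.07.
For a Normal prior and Normal likelihood with known variance, the posterior is Normal; its mode equals its mean, the precision-weighted average.
Prior precision 1/σ₀² = 1/9; data precision n/σ² = 50/2 = 25.
μ̂ = ((1/9)·(-5) + 25·(-0.07)) / (1/9 + 25) = (-83/36)/(226/9) = -83/904 ≈ -0.092.

μ̂_MAP = -0.092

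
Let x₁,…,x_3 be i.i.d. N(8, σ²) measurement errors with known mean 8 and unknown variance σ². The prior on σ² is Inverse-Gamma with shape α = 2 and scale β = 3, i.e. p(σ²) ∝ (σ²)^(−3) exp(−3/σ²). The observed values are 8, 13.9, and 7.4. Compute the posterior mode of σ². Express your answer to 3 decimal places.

Sum of squared deviations about the known mean: SS = (8−8)² + (13.9−8)² + (7.4−8)² = 35.17.
The Normal likelihood contributes (σ²)^(−n/2) exp(−SS/(2σ²)), so the posterior is Inverse-Gamma(α + n/2, β + SS/2) = Inverse-Gamma(3.5, 20.585).
The mode of Inverse-Gamma(a, b) is b/(a+1) = 20.585/4.5 ≈ 4.574.

σ̂²_MAP = 4.574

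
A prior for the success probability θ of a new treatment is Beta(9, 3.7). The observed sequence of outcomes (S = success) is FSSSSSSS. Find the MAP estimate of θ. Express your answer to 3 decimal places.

Prior: Beta(9, 3.7).
Data: 7 successes in 8 trials (from the sequence). The binomial likelihood contributes θ^7(1−θ)^1, so the posterior is Beta(9+7, 3.7+1) = Beta(16, 4.7).
For Beta(a, b) with a, b > 1 the mode is (a−1)/(a+b−2) = 15/18.7 ≈ 0.802.

θ̂_MAP = 0.802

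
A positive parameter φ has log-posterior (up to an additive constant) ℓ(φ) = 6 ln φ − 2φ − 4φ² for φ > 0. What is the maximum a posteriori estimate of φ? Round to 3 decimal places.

φ̂_MAP = 0.750

ℓ'(φ) = 6/φ − 2 − 8φ. Setting this to zero and multiplying by φ: 8φ² + 2φ − 6 = 0.
φ = (−2 + √(2² + 4·8·6)) / (2·8) = (−2 + √196) / 16 = (−2 + 14)/16 = 3/4.
ℓ''(φ) = −6/φ² − 8 < 0, confirming a maximum.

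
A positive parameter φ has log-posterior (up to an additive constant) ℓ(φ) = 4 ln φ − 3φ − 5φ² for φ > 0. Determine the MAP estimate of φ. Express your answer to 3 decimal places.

ℓ'(φ) = 4/φ − 3 − 10φ. Setting this to zero and multiplying by φ: 10φ² + 3φ − 4 = 0.
φ = (−3 + √(3² + 4·10·4)) / (2·10) = (−3 + √169) / 20 = (−3 + 13)/20 = 1/2.
ℓ''(φ) = −4/φ² − 10 < 0, confirming a maximum.

φ̂_MAP = 0.500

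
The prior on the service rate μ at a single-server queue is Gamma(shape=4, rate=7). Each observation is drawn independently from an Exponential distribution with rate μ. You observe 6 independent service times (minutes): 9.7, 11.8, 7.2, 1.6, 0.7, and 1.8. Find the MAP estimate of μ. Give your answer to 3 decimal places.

μ̂_MAP = 0.226

The Exponential(rate=μ) likelihood is ∝ μ^n e^(−μΣtᵢ). Here n = 6 and Σtᵢ = 9.7 + 11.8 + 7.2 + 1.6 + 0.7 + 1.8 = 32.8.
Posterior ∝ μ^3e^(−7μ) · μ^6e^(−32.8μ) = μ^9e^(−39.8μ), i.e. Gamma(10, 39.8).
Mode = (a−1)/b = 9/39.8 ≈ 0.226.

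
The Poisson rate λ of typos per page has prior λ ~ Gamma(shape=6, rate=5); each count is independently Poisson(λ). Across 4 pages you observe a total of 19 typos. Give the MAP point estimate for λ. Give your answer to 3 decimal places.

Σxᵢ = 19, n = 4.
Posterior ∝ λ^5e^(−5λ) · λ^19e^(−4λ) = λ^24e^(−9λ), i.e. Gamma(shape=25, rate=9).
The mode of a Gamma(a, b) with a ≥ 1 (shape–rate) is (a−1)/b = 24/9 ≈ 2.667.

λ̂_MAP = 2.667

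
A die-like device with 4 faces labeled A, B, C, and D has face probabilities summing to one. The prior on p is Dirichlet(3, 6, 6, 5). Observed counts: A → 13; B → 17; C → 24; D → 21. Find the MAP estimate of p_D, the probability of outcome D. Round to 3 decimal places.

MAP estimate of p_D = 0.275

The posterior is Dirichlet(αᵢ + nᵢ) = Dirichlet(16, 23, 30, 26).
For a Dirichlet(a₁,…,a_K) with all aᵢ > 1, the mode has j-th component (aⱼ − 1)/(Σaᵢ − K).
Here Σaᵢ = 95 and K = 4, so p_D = (26 − 1)/(95 − 4) = 25/91 ≈ 0.275.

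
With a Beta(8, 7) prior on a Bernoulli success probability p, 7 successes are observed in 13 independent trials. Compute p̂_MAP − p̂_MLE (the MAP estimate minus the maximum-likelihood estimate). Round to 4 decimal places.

MAP − MLE = 0.0000

Posterior is Beta(15, 13); MAP = (15−1)/(28−2) = 14/26 ≈ 0.53846.
MLE ignores the prior: p̂_MLE = k/n = 7/13 ≈ 0.53846.
Difference = 14/26 − 7/13 = 0 ≈ 0.0000.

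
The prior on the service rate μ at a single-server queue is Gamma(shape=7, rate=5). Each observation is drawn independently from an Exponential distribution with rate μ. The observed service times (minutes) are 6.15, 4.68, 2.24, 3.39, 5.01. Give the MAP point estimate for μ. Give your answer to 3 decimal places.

The Exponential(rate=μ) likelihood is ∝ μ^n e^(−μΣtᵢ). Here n = 5 and Σtᵢ = 6.15 + 4.68 + 2.24 + 3.39 + 5.01 = 21.47.
Posterior ∝ μ^6e^(−5μ) · μ^5e^(−21.47μ) = μ^11e^(−26.47μ), i.e. Gamma(12, 26.47).
Mode = (a−1)/b = 11/26.47 ≈ 0.416.

μ̂_MAP = 0.416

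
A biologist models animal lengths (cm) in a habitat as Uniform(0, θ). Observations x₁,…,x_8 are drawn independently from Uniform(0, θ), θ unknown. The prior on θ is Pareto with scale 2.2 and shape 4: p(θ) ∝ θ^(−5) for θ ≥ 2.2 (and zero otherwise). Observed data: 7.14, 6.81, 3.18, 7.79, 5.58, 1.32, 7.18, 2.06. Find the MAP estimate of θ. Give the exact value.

θ̂_MAP = 7.79

The Uniform(0, θ) likelihood is θ^(−n) for θ ≥ max(xᵢ), zero otherwise. Here max(xᵢ) = 7.79.
Posterior ∝ θ^(−5) · θ^(−8) = θ^(−13) on θ ≥ max(2.2, 7.79) = 7.79.
This density is strictly decreasing in θ, so the posterior mode lies at the lower boundary of the support.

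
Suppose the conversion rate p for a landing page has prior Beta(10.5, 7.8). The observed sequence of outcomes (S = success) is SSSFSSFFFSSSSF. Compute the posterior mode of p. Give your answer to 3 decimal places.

p̂_MAP = 0.611

Prior: Beta(10.5, 7.8).
Data: 9 successes in 14 trials (from the sequence). The binomial likelihood contributes p^9(1−p)^5, so the posterior is Beta(10.5+9, 7.8+5) = Beta(19.5, 12.8).
For Beta(a, b) with a, b > 1 the mode is (a−1)/(a+b−2) = 18.5/30.3 ≈ 0.611.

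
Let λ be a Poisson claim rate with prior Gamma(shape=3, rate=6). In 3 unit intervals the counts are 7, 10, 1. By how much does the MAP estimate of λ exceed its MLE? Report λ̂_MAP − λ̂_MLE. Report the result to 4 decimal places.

MAP − MLE = -3.7778

Σxᵢ = 18. Posterior is Gamma(21, 9); MAP = (21−1)/9 = 20/9 ≈ 2.22222.
MLE = x̄ = 18/3 ≈ 6.00000.
Difference = 20/9 − 18/3 = -34/9 ≈ -3.7778.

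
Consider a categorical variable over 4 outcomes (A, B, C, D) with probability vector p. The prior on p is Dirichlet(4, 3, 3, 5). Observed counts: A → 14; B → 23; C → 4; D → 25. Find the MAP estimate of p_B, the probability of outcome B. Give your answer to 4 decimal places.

MAP estimate of p_B = 0.3247

The posterior is Dirichlet(αᵢ + nᵢ) = Dirichlet(18, 26, 7, 30).
For a Dirichlet(a₁,…,a_K) with all aᵢ > 1, the mode has j-th component (aⱼ − 1)/(Σaᵢ − K).
Here Σaᵢ = 81 and K = 4, so p_B = (26 − 1)/(81 − 4) = 25/77 ≈ 0.3247.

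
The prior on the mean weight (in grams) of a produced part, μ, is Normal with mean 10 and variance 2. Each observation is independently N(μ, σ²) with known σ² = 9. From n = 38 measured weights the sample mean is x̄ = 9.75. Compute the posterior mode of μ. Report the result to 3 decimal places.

μ̂_MAP = 9.776

n = 38, x̄ = 9.75.
For a Normal prior and Normal likelihood with known variance, the posterior is Normal; its mode equals its mean, the precision-weighted average.
Prior precision 1/σ₀² = 1/2 = 0.5; data precision n/σ² = 38/9.
μ̂ = (0.5·10 + (38/9)·9.75) / (0.5 + 38/9) = (277/6)/(85/18) = 831/85 ≈ 9.776.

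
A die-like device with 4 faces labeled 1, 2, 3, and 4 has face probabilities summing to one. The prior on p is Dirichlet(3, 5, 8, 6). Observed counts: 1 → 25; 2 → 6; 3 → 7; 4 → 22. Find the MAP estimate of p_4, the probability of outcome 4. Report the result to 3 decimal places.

The posterior is Dirichlet(αᵢ + nᵢ) = Dirichlet(28, 11, 15, 28).
For a Dirichlet(a₁,…,a_K) with all aᵢ > 1, the mode has j-th component (aⱼ − 1)/(Σaᵢ − K).
Here Σaᵢ = 82 and K = 4, so p_4 = (28 − 1)/(82 − 4) = 27/78 ≈ 0.346.

MAP estimate: 0.346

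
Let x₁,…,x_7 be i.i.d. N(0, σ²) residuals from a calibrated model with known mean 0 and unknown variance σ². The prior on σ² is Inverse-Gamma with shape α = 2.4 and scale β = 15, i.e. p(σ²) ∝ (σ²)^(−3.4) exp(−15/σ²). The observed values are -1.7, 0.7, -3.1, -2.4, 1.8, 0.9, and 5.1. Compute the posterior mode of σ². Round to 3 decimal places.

σ̂²_MAP = 5.711

Sum of squared deviations about the known mean: SS = (-1.7−0)² + (0.7−0)² + (-3.1−0)² + (-2.4−0)² + (1.8−0)² + (0.9−0)² + (5.1−0)² = 48.81.
The Normal likelihood contributes (σ²)^(−n/2) exp(−SS/(2σ²)), so the posterior is Inverse-Gamma(α + n/2, β + SS/2) = Inverse-Gamma(5.9, 39.405).
The mode of Inverse-Gamma(a, b) is b/(a+1) = 39.405/6.9 ≈ 5.711.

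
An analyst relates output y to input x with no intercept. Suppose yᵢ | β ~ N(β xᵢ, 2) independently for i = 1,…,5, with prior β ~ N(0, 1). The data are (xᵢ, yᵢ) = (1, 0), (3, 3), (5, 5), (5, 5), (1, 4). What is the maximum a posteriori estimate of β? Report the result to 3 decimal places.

log p(β | y) = −Σ(yᵢ − βxᵢ)²/(2·2) − β²/(2·1) + const.
Setting the derivative to zero: Σxᵢ(yᵢ − βxᵢ)/2 − β/1 = 0, so β = Σxᵢyᵢ / (Σxᵢ² + σ²/τ²).
Σxᵢyᵢ = 1·0 + 3·3 + 5·5 + 5·5 + 1·4 = 63; Σxᵢ² = 61; σ²/τ² = 2.
β̂_MAP = 63 / (61 + 2) = 63/63 ≈ 1.000.

β̂_MAP = 1.000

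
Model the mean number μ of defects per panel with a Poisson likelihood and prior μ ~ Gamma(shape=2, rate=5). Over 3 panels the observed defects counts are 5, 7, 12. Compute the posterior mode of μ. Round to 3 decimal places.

μ̂_MAP = 3.125

Σxᵢ = 5+7+12 = 24, with n = 3.
Posterior ∝ μe^(−5μ) · μ^24e^(−3μ) = μ^25e^(−8μ), i.e. Gamma(shape=26, rate=8).
The mode of a Gamma(a, b) with a ≥ 1 (shape–rate) is (a−1)/b = 25/8 ≈ 3.125.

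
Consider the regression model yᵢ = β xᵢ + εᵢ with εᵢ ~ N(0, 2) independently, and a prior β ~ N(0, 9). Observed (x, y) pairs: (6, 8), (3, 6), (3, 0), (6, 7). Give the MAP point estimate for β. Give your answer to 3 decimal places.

log p(β | y) = −Σ(yᵢ − βxᵢ)²/(2·2) − β²/(2·9) + const.
Setting the derivative to zero: Σxᵢ(yᵢ − βxᵢ)/2 − β/9 = 0, so β = Σxᵢyᵢ / (Σxᵢ² + σ²/τ²).
Σxᵢyᵢ = 6·8 + 3·6 + 3·0 + 6·7 = 108; Σxᵢ² = 90; σ²/τ² = 2/9.
β̂_MAP = 108 / (90 + 2/9) = 108/(812/9) = 243/203 ≈ 1.197.

β̂_MAP = 1.197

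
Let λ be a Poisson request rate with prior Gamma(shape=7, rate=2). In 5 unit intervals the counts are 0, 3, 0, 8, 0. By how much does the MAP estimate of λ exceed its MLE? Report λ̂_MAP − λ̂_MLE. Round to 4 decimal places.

MAP − MLE = 0.2286

Σxᵢ = 11. Posterior is Gamma(18, 7); MAP = (18−1)/7 = 17/7 ≈ 2.42857.
MLE = x̄ = 11/5 ≈ 2.20000.
Difference = 17/7 − 11/5 = 8/35 ≈ 0.2286.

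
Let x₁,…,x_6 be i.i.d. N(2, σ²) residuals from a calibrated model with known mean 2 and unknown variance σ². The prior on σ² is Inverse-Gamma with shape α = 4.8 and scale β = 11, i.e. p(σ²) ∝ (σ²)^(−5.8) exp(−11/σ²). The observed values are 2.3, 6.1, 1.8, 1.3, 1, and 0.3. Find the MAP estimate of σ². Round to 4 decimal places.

Sum of squared deviations about the known mean: SS = (2.3−2)² + (6.1−2)² + (1.8−2)² + (1.3−2)² + (1−2)² + (0.3−2)² = 21.32.
The Normal likelihood contributes (σ²)^(−n/2) exp(−SS/(2σ²)), so the posterior is Inverse-Gamma(α + n/2, β + SS/2) = Inverse-Gamma(7.8, 21.66).
The mode of Inverse-Gamma(a, b) is b/(a+1) = 21.66/8.8 ≈ 2.4614.

σ̂²_MAP = 2.4614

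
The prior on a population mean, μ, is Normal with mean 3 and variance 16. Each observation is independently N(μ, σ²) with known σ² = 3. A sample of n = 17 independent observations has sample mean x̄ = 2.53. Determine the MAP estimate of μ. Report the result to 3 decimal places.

n = 17, x̄ = 2.53.
For a Normal prior and Normal likelihood with known variance, the posterior is Normal; its mode equals its mean, the precision-weighted average.
Prior precision 1/σ₀² = 1/16 = 0.0625; data precision n/σ² = 17/3.
μ̂ = (0.0625·3 + (17/3)·2.53) / (0.0625 + 17/3) = (17429/1200)/(275/48) = 17429/6875 ≈ 2.535.

μ̂_MAP = 2.535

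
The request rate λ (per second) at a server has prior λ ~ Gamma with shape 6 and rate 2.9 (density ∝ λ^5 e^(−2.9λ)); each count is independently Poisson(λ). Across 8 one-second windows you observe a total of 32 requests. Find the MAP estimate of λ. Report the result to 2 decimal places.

Σxᵢ = 32, n = 8.
Posterior ∝ λ^5e^(−2.9λ) · λ^32e^(−8λ) = λ^37e^(−10.9λ), i.e. Gamma(shape=38, rate=10.9).
The mode of a Gamma(a, b) with a ≥ 1 (shape–rate) is (a−1)/b = 37/10.9 ≈ 3.39.

λ̂_MAP = 3.39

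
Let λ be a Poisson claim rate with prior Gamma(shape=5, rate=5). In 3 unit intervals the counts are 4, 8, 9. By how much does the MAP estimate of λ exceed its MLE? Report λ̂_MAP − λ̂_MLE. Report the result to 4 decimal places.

Σxᵢ = 21. Posterior is Gamma(26, 8); MAP = (26−1)/8 = 25/8 ≈ 3.12500.
MLE = x̄ = 21/3 ≈ 7.00000.
Difference = 25/8 − 21/3 = -31/8 ≈ -3.8750.

MAP − MLE = -3.8750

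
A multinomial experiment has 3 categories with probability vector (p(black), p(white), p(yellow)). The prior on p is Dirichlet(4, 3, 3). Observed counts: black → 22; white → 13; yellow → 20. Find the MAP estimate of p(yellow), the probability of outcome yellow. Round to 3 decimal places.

The posterior is Dirichlet(αᵢ + nᵢ) = Dirichlet(26, 16, 23).
For a Dirichlet(a₁,…,a_K) with all aᵢ > 1, the mode has j-th component (aⱼ − 1)/(Σaᵢ − K).
Here Σaᵢ = 65 and K = 3, so p(yellow) = (23 − 1)/(65 − 3) = 22/62 ≈ 0.355.

MAP estimate of p(yellow) = 0.355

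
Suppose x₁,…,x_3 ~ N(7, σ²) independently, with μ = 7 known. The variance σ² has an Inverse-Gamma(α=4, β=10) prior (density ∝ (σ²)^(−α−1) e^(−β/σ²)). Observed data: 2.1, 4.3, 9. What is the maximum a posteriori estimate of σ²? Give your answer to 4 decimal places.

Sum of squared deviations about the known mean: SS = (2.1−7)² + (4.3−7)² + (9−7)² = 35.3.
The Normal likelihood contributes (σ²)^(−n/2) exp(−SS/(2σ²)), so the posterior is Inverse-Gamma(α + n/2, β + SS/2) = Inverse-Gamma(5.5, 27.65).
The mode of Inverse-Gamma(a, b) is b/(a+1) = 27.65/6.5 ≈ 4.2538.

σ̂²_MAP = 4.2538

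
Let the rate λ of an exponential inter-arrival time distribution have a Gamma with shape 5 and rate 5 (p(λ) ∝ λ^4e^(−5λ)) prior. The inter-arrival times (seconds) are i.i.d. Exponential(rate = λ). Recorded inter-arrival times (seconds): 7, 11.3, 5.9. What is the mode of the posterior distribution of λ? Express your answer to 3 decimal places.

The Exponential(rate=λ) likelihood is ∝ λ^n e^(−λΣtᵢ). Here n = 3 and Σtᵢ = 7 + 11.3 + 5.9 = 24.2.
Posterior ∝ λ^4e^(−5λ) · λ^3e^(−24.2λ) = λ^7e^(−29.2λ), i.e. Gamma(8, 29.2).
Mode = (a−1)/b = 7/29.2 ≈ 0.240.

λ̂_MAP = 0.240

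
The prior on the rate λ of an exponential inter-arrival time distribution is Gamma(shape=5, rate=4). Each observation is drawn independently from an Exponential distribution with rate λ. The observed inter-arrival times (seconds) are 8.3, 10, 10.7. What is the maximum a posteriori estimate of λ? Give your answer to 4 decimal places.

The Exponential(rate=λ) likelihood is ∝ λ^n e^(−λΣtᵢ). Here n = 3 and Σtᵢ = 8.3 + 10 + 10.7 = 29.
Posterior ∝ λ^4e^(−4λ) · λ^3e^(−29λ) = λ^7e^(−33λ), i.e. Gamma(8, 33).
Mode = (a−1)/b = 7/33 ≈ 0.2121.

λ̂_MAP = 0.2121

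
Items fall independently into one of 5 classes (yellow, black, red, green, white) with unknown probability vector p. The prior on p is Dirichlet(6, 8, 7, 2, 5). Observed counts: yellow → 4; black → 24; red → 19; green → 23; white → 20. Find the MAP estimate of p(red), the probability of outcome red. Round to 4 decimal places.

The posterior is Dirichlet(αᵢ + nᵢ) = Dirichlet(10, 32, 26, 25, 25).
For a Dirichlet(a₁,…,a_K) with all aᵢ > 1, the mode has j-th component (aⱼ − 1)/(Σaᵢ − K).
Here Σaᵢ = 118 and K = 5, so p(red) = (26 − 1)/(118 − 5) = 25/113 ≈ 0.2212.

MAP estimate of p(red) = 0.2212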